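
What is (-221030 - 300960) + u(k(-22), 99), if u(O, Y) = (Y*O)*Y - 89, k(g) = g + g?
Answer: -953323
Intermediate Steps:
k(g) = 2*g
u(O, Y) = -89 + O*Y² (u(O, Y) = (O*Y)*Y - 89 = O*Y² - 89 = -89 + O*Y²)
(-221030 - 300960) + u(k(-22), 99) = (-221030 - 300960) + (-89 + (2*(-22))*99²) = -521990 + (-89 - 44*9801) = -521990 + (-89 - 431244) = -521990 - 431333 = -953323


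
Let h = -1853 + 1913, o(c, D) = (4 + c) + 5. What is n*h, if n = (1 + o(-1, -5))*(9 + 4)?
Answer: 7020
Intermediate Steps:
o(c, D) = 9 + c
h = 60
n = 117 (n = (1 + (9 - 1))*(9 + 4) = (1 + 8)*13 = 9*13 = 117)
n*h = 117*60 = 7020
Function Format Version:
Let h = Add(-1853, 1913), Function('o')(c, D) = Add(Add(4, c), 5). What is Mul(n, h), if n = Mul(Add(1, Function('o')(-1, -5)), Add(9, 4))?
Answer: 7020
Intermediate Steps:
Function('o')(c, D) = Add(9, c)
h = 60
n = 117 (n = Mul(Add(1, Add(9, -1)), Add(9, 4)) = Mul(Add(1, 8), 13) = Mul(9, 13) = 117)
Mul(n, h) = Mul(117, 60) = 7020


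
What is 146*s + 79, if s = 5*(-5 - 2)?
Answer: -5031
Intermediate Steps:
s = -35 (s = 5*(-7) = -35)
146*s + 79 = 146*(-35) + 79 = -5110 + 79 = -5031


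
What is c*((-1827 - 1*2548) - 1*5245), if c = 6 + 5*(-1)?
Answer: -9620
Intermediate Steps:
c = 1 (c = 6 - 5 = 1)
c*((-1827 - 1*2548) - 1*5245) = 1*((-1827 - 1*2548) - 1*5245) = 1*((-1827 - 2548) - 5245) = 1*(-4375 - 5245) = 1*(-9620) = -9620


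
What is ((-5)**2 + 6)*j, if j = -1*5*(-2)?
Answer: 310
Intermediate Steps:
j = 10 (j = -5*(-2) = 10)
((-5)**2 + 6)*j = ((-5)**2 + 6)*10 = (25 + 6)*10 = 31*10 = 310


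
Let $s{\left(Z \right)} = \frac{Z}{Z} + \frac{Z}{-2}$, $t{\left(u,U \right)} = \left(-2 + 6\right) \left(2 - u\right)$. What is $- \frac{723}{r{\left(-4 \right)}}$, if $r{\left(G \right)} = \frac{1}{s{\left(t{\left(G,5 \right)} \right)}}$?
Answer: $7953$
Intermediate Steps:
$t{\left(u,U \right)} = 8 - 4 u$ ($t{\left(u,U \right)} = 4 \left(2 - u\right) = 8 - 4 u$)
$s{\left(Z \right)} = 1 - \frac{Z}{2}$ ($s{\left(Z \right)} = 1 + Z \left(- \frac{1}{2}\right) = 1 - \frac{Z}{2}$)
$r{\left(G \right)} = \frac{1}{-3 + 2 G}$ ($r{\left(G \right)} = \frac{1}{1 - \frac{8 - 4 G}{2}} = \frac{1}{1 + \left(-4 + 2 G\right)} = \frac{1}{-3 + 2 G}$)
$- \frac{723}{r{\left(-4 \right)}} = - \frac{723}{\frac{1}{-3 + 2 \left(-4\right)}} = - \frac{723}{\frac{1}{-3 - 8}} = - \frac{723}{\frac{1}{-11}} = - \frac{723}{- \frac{1}{11}} = \left(-723\right) \left(-11\right) = 7953$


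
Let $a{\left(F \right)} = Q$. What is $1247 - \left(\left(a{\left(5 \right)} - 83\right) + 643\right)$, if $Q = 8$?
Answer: $679$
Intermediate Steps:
$a{\left(F \right)} = 8$
$1247 - \left(\left(a{\left(5 \right)} - 83\right) + 643\right) = 1247 - \left(\left(8 - 83\right) + 643\right) = 1247 - \left(-75 + 643\right) = 1247 - 568 = 679$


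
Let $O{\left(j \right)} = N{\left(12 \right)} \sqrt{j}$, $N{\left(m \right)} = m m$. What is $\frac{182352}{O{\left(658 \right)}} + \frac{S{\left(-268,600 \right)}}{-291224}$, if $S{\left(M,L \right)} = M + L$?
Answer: $- \frac{83}{72806} + \frac{3799 \sqrt{658}}{1974} \approx 49.366$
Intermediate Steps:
$N{\left(m \right)} = m^{2}$
$O{\left(j \right)} = 144 \sqrt{j}$ ($O{\left(j \right)} = 12^{2} \sqrt{j} = 144 \sqrt{j}$)
$S{\left(M,L \right)} = L + M$
$\frac{182352}{O{\left(658 \right)}} + \frac{S{\left(-268,600 \right)}}{-291224} = \frac{182352}{144 \sqrt{658}} + \frac{600 - 268}{-291224} = 182352 \frac{\sqrt{658}}{94752} + 332 \left(- \frac{1}{291224}\right) = \frac{3799 \sqrt{658}}{1974} - \frac{83}{72806} = - \frac{83}{72806} + \frac{3799 \sqrt{658}}{1974}$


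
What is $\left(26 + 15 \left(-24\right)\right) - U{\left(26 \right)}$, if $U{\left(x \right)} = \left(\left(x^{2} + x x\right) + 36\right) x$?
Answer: $-36422$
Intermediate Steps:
$U{\left(x \right)} = x \left(36 + 2 x^{2}\right)$ ($U{\left(x \right)} = \left(\left(x^{2} + x^{2}\right) + 36\right) x = \left(2 x^{2} + 36\right) x = \left(36 + 2 x^{2}\right) x = x \left(36 + 2 x^{2}\right)$)
$\left(26 + 15 \left(-24\right)\right) - U{\left(26 \right)} = \left(26 + 15 \left(-24\right)\right) - 2 \cdot 26 \left(18 + 26^{2}\right) = \left(26 - 360\right) - 2 \cdot 26 \left(18 + 676\right) = -334 - 2 \cdot 26 \cdot 694 = -334 - 36088 = -36422$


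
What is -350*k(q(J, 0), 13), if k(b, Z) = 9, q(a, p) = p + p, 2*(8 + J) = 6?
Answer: -3150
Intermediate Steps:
J = -5 (J = -8 + (1/2)*6 = -8 + 3 = -5)
q(a, p) = 2*p
-350*k(q(J, 0), 13) = -350*9 = -3150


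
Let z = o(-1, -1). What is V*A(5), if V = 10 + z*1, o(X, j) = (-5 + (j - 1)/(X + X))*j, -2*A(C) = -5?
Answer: 35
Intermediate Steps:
A(C) = 5/2 (A(C) = -1/2*(-5) = 5/2)
o(X, j) = j*(-5 + (-1 + j)/(2*X)) (o(X, j) = (-5 + (-1 + j)/((2*X)))*j = (-5 + (-1 + j)*(1/(2*X)))*j = (-5 + (-1 + j)/(2*X))*j = j*(-5 + (-1 + j)/(2*X)))
z = 4 (z = (1/2)*(-1)*(-1 - 1 - 10*(-1))/(-1) = (1/2)*(-1)*(-1)*(-1 - 1 + 10) = (1/2)*(-1)*(-1)*8 = 4)
V = 14 (V = 10 + 4*1 = 10 + 4 = 14)
V*A(5) = 14*(5/2) = 35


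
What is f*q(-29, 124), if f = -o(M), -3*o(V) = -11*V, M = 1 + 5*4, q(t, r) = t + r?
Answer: -7315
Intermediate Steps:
q(t, r) = r + t
M = 21 (M = 1 + 20 = 21)
o(V) = 11*V/3 (o(V) = -(-11)*V/3 = 11*V/3)
f = -77 (f = -11*21/3 = -1*77 = -77)
f*q(-29, 124) = -77*(124 - 29) = -77*95 = -7315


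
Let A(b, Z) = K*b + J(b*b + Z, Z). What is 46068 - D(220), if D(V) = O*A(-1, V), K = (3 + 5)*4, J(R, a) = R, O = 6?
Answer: 44934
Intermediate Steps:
K = 32 (K = 8*4 = 32)
A(b, Z) = Z + b**2 + 32*b (A(b, Z) = 32*b + (b*b + Z) = 32*b + (b**2 + Z) = 32*b + (Z + b**2) = Z + b**2 + 32*b)
D(V) = -186 + 6*V (D(V) = 6*(V + (-1)**2 + 32*(-1)) = 6*(V + 1 - 32) = 6*(-31 + V) = -186 + 6*V)
46068 - D(220) = 46068 - (-186 + 6*220) = 46068 - (-186 + 1320) = 46068 - 1*1134 = 46068 - 1134 = 44934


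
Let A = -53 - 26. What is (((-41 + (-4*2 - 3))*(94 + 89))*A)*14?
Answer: 10524696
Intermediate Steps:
A = -79
(((-41 + (-4*2 - 3))*(94 + 89))*A)*14 = (((-41 + (-4*2 - 3))*(94 + 89))*(-79))*14 = (((-41 + (-8 - 3))*183)*(-79))*14 = (((-41 - 11)*183)*(-79))*14 = (-52*183*(-79))*14 = -9516*(-79)*14 = 751764*14 = 10524696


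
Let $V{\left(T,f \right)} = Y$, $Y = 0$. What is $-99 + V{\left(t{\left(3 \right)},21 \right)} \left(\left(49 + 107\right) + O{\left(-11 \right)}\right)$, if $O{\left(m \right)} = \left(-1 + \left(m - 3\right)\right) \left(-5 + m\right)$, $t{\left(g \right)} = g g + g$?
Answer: $-99$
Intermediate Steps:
$t{\left(g \right)} = g + g^{2}$ ($t{\left(g \right)} = g^{2} + g = g + g^{2}$)
$V{\left(T,f \right)} = 0$
$O{\left(m \right)} = \left(-5 + m\right) \left(-4 + m\right)$ ($O{\left(m \right)} = \left(-1 + \left(m - 3\right)\right) \left(-5 + m\right) = \left(-1 + \left(-3 + m\right)\right) \left(-5 + m\right) = \left(-4 + m\right) \left(-5 + m\right) = \left(-5 + m\right) \left(-4 + m\right)$)
$-99 + V{\left(t{\left(3 \right)},21 \right)} \left(\left(49 + 107\right) + O{\left(-11 \right)}\right) = -99 + 0 \left(\left(49 + 107\right) + \left(20 + \left(-11\right)^{2} - -99\right)\right) = -99 + 0 \left(156 + \left(20 + 121 + 99\right)\right) = -99 + 0 \left(156 + 240\right) = -99 + 0 \cdot 396 = -99 + 0 = -99$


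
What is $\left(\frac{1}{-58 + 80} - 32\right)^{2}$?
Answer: $\frac{494209}{484} \approx 1021.1$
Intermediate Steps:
$\left(\frac{1}{-58 + 80} - 32\right)^{2} = \left(\frac{1}{22} - 32\right)^{2} = \left(- \frac{703}{22}\right)^{2} = \frac{494209}{484}$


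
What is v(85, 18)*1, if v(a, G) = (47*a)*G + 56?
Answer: 71966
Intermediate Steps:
v(a, G) = 56 + 47*G*a (v(a, G) = 47*G*a + 56 = 56 + 47*G*a)
v(85, 18)*1 = (56 + 47*18*85)*1 = (56 + 71910)*1 = 71966*1 = 71966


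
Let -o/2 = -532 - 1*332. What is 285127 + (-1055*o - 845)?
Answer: -1538758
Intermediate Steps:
o = 1728 (o = -2*(-532 - 1*332) = -2*(-532 - 332) = -2*(-864) = 1728)
285127 + (-1055*o - 845) = 285127 + (-1055*1728 - 845) = 285127 + (-1823040 - 845) = 285127 - 1823885 = -1538758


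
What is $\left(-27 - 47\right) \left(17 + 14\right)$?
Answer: $-2294$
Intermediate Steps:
$\left(-27 - 47\right) \left(17 + 14\right) = \left(-74\right) 31 = -2294$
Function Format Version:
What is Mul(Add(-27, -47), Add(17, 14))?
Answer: -2294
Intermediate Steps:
Mul(Add(-27, -47), Add(17, 14)) = Mul(-74, 31) = -2294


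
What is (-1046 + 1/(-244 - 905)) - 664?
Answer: -1964791/1149 ≈ -1710.0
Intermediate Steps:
(-1046 + 1/(-244 - 905)) - 664 = (-1046 + 1/(-1149)) - 664 = (-1046 - 1/1149) - 664 = -1201855/1149 - 664 = -1964791/1149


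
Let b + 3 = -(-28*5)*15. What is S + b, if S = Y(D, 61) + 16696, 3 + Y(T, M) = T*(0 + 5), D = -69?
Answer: 18445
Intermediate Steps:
Y(T, M) = -3 + 5*T (Y(T, M) = -3 + T*(0 + 5) = -3 + T*5 = -3 + 5*T)
S = 16348 (S = (-3 + 5*(-69)) + 16696 = (-3 - 345) + 16696 = -348 + 16696 = 16348)
b = 2097 (b = -3 - (-28*5)*15 = -3 - (-140)*15 = -3 - 1*(-2100) = -3 + 2100 = 2097)
S + b = 16348 + 2097 = 18445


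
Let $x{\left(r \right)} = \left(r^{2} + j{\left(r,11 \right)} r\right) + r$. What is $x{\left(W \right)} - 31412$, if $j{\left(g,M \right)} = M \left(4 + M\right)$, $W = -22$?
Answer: $-34580$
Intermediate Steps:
$x{\left(r \right)} = r^{2} + 166 r$ ($x{\left(r \right)} = \left(r^{2} + 11 \left(4 + 11\right) r\right) + r = \left(r^{2} + 11 \cdot 15 r\right) + r = \left(r^{2} + 165 r\right) + r = r^{2} + 166 r$)
$x{\left(W \right)} - 31412 = - 22 \left(166 - 22\right) - 31412 = \left(-22\right) 144 - 31412 = -3168 - 31412 = -34580$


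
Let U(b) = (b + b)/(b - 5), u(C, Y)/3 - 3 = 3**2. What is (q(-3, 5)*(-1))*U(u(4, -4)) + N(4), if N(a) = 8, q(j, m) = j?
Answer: 464/31 ≈ 14.968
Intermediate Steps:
u(C, Y) = 36 (u(C, Y) = 9 + 3*3**2 = 9 + 3*9 = 9 + 27 = 36)
U(b) = 2*b/(-5 + b) (U(b) = (2*b)/(-5 + b) = 2*b/(-5 + b))
(q(-3, 5)*(-1))*U(u(4, -4)) + N(4) = (-3*(-1))*(2*36/(-5 + 36)) + 8 = 3*(2*36/31) + 8 = 3*(2*36*(1/31)) + 8 = 3*(72/31) + 8 = 216/31 + 8 = 464/31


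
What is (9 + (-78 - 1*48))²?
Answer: 13689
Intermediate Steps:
(9 + (-78 - 1*48))² = (9 + (-78 - 48))² = (9 - 126)² = (-117)² = 13689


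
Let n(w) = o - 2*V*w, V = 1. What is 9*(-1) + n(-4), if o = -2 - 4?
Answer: -7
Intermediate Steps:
o = -6
n(w) = -6 - 2*w
9*(-1) + n(-4) = 9*(-1) + (-6 - 2*(-4)) = -9 + (-6 + 8) = -9 + 2 = -7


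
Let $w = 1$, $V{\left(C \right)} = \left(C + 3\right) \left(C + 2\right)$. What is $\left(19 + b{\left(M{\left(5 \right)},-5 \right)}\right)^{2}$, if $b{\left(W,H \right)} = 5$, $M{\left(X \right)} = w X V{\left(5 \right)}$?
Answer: $576$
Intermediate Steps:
$V{\left(C \right)} = \left(2 + C\right) \left(3 + C\right)$ ($V{\left(C \right)} = \left(3 + C\right) \left(2 + C\right) = \left(2 + C\right) \left(3 + C\right)$)
$M{\left(X \right)} = 56 X$ ($M{\left(X \right)} = 1 X \left(6 + 5^{2} + 5 \cdot 5\right) = X \left(6 + 25 + 25\right) = X 56 = 56 X$)
$\left(19 + b{\left(M{\left(5 \right)},-5 \right)}\right)^{2} = \left(19 + 5\right)^{2} = 24^{2} = 576$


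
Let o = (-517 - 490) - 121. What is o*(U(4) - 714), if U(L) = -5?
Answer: 811032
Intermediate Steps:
o = -1128 (o = -1007 - 121 = -1128)
o*(U(4) - 714) = -1128*(-5 - 714) = -1128*(-719) = 811032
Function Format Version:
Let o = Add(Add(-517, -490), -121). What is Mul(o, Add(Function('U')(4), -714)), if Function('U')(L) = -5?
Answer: 811032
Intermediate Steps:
o = -1128 (o = Add(-1007, -121) = -1128)
Mul(o, Add(Function('U')(4), -714)) = Mul(-1128, Add(-5, -714)) = Mul(-1128, -719) = 811032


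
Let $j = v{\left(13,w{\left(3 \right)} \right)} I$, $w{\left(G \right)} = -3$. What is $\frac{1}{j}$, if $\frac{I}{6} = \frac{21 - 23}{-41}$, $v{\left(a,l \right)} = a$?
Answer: $\frac{41}{156} \approx 0.26282$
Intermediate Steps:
$I = \frac{12}{41}$ ($I = 6 \frac{21 - 23}{-41} = 6 \left(\left(-2\right) \left(- \frac{1}{41}\right)\right) = 6 \cdot \frac{2}{41} = \frac{12}{41} \approx 0.29268$)
$j = \frac{156}{41}$ ($j = 13 \cdot \frac{12}{41} = \frac{156}{41} \approx 3.8049$)
$\frac{1}{j} = \frac{1}{\frac{156}{41}} = \frac{41}{156}$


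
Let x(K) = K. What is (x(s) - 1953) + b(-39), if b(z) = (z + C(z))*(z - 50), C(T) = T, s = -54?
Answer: 4935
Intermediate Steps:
b(z) = 2*z*(-50 + z) (b(z) = (z + z)*(z - 50) = (2*z)*(-50 + z) = 2*z*(-50 + z))
(x(s) - 1953) + b(-39) = (-54 - 1953) + 2*(-39)*(-50 - 39) = -2007 + 2*(-39)*(-89) = -2007 + 6942 = 4935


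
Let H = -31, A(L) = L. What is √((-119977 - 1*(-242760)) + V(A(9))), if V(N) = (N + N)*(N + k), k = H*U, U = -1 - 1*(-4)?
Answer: √121271 ≈ 348.24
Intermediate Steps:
U = 3 (U = -1 + 4 = 3)
k = -93 (k = -31*3 = -93)
V(N) = 2*N*(-93 + N) (V(N) = (N + N)*(N - 93) = (2*N)*(-93 + N) = 2*N*(-93 + N))
√((-119977 - 1*(-242760)) + V(A(9))) = √((-119977 - 1*(-242760)) + 2*9*(-93 + 9)) = √((-119977 + 242760) + 2*9*(-84)) = √(122783 - 1512) = √121271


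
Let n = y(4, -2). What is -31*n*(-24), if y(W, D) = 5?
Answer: 3720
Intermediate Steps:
n = 5
-31*n*(-24) = -31*5*(-24) = -155*(-24) = 3720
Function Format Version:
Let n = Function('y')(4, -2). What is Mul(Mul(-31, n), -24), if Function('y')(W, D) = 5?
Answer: 3720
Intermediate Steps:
n = 5
Mul(Mul(-31, n), -24) = Mul(Mul(-31, 5), -24) = Mul(-155, -24) = 3720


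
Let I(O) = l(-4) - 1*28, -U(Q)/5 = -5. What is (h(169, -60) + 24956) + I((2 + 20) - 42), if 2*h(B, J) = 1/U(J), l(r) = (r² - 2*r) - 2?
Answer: 1247501/50 ≈ 24950.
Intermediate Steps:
l(r) = -2 + r² - 2*r
U(Q) = 25 (U(Q) = -5*(-5) = 25)
I(O) = -6 (I(O) = (-2 + (-4)² - 2*(-4)) - 1*28 = (-2 + 16 + 8) - 28 = 22 - 28 = -6)
h(B, J) = 1/50 (h(B, J) = (½)/25 = (½)*(1/25) = 1/50)
(h(169, -60) + 24956) + I((2 + 20) - 42) = (1/50 + 24956) - 6 = 1247801/50 - 6 = 1247501/50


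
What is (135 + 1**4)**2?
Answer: 18496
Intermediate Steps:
(135 + 1**4)**2 = (135 + 1)**2 = 136**2 = 18496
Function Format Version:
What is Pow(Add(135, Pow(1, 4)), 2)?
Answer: 18496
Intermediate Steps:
Pow(Add(135, Pow(1, 4)), 2) = Pow(Add(135, 1), 2) = Pow(136, 2) = 18496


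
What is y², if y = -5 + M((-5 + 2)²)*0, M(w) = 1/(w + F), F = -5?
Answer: 25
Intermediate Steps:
M(w) = 1/(-5 + w) (M(w) = 1/(w - 5) = 1/(-5 + w))
y = -5 (y = -5 + 0/(-5 + (-5 + 2)²) = -5 + 0/(-5 + (-3)²) = -5 + 0/(-5 + 9) = -5 + 0/4 = -5 + (¼)*0 = -5 + 0 = -5)
y² = (-5)² = 25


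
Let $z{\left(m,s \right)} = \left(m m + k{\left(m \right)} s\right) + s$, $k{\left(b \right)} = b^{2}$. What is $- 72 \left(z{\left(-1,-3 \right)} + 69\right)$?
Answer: $-4608$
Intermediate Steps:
$z{\left(m,s \right)} = s + m^{2} + s m^{2}$ ($z{\left(m,s \right)} = \left(m m + m^{2} s\right) + s = \left(m^{2} + s m^{2}\right) + s = s + m^{2} + s m^{2}$)
$- 72 \left(z{\left(-1,-3 \right)} + 69\right) = - 72 \left(\left(-3 + \left(-1\right)^{2} - 3 \left(-1\right)^{2}\right) + 69\right) = - 72 \left(\left(-3 + 1 - 3\right) + 69\right) = - 72 \left(-5 + 69\right) = \left(-72\right) 64 = -4608$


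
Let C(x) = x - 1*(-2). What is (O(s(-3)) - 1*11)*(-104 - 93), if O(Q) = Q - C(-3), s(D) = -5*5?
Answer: 6895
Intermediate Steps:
C(x) = 2 + x (C(x) = x + 2 = 2 + x)
s(D) = -25
O(Q) = 1 + Q (O(Q) = Q - (2 - 3) = Q - 1*(-1) = Q + 1 = 1 + Q)
(O(s(-3)) - 1*11)*(-104 - 93) = ((1 - 25) - 1*11)*(-104 - 93) = (-24 - 11)*(-197) = -35*(-197) = 6895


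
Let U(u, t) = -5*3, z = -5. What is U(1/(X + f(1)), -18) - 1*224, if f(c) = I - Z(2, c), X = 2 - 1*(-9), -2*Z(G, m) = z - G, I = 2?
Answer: -239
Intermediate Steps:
Z(G, m) = 5/2 + G/2 (Z(G, m) = -(-5 - G)/2 = 5/2 + G/2)
X = 11 (X = 2 + 9 = 11)
f(c) = -3/2 (f(c) = 2 - (5/2 + (½)*2) = 2 - (5/2 + 1) = 2 - 1*7/2 = 2 - 7/2 = -3/2)
U(u, t) = -15
U(1/(X + f(1)), -18) - 1*224 = -15 - 1*224 = -15 - 224 = -239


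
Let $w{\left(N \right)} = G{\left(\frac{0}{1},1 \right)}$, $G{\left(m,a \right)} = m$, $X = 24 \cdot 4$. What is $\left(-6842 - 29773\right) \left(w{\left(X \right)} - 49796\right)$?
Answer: $1823280540$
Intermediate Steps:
$X = 96$
$w{\left(N \right)} = 0$ ($w{\left(N \right)} = \frac{0}{1} = 0 \cdot 1 = 0$)
$\left(-6842 - 29773\right) \left(w{\left(X \right)} - 49796\right) = \left(-6842 - 29773\right) \left(0 - 49796\right) = \left(-36615\right) \left(-49796\right) = 1823280540$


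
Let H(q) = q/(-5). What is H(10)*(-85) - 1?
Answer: 169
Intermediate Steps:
H(q) = -q/5 (H(q) = q*(-1/5) = -q/5)
H(10)*(-85) - 1 = -1/5*10*(-85) - 1 = -2*(-85) - 1 = 170 - 1 = 169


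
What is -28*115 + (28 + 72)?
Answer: -3120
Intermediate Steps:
-28*115 + (28 + 72) = -3220 + 100 = -3120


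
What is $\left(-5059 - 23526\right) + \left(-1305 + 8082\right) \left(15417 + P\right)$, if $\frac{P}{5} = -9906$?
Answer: $-231212386$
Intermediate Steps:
$P = -49530$ ($P = 5 \left(-9906\right) = -49530$)
$\left(-5059 - 23526\right) + \left(-1305 + 8082\right) \left(15417 + P\right) = \left(-5059 - 23526\right) + \left(-1305 + 8082\right) \left(15417 - 49530\right) = -28585 + 6777 \left(-34113\right) = -28585 - 231183801 = -231212386$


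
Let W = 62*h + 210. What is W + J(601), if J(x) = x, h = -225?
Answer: -13139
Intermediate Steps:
W = -13740 (W = 62*(-225) + 210 = -13950 + 210 = -13740)
W + J(601) = -13740 + 601 = -13139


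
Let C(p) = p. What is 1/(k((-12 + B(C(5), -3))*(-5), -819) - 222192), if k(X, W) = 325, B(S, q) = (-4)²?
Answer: -1/221867 ≈ -4.5072e-6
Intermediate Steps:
B(S, q) = 16
1/(k((-12 + B(C(5), -3))*(-5), -819) - 222192) = 1/(325 - 222192) = 1/(-221867) = -1/221867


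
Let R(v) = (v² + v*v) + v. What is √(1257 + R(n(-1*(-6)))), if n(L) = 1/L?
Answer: √11315/3 ≈ 35.457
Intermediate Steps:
R(v) = v + 2*v² (R(v) = (v² + v²) + v = 2*v² + v = v + 2*v²)
√(1257 + R(n(-1*(-6)))) = √(1257 + (1 + 2/((-1*(-6))))/((-1*(-6)))) = √(1257 + (1 + 2/6)/6) = √(1257 + (1 + 2*(⅙))/6) = √(1257 + (1 + ⅓)/6) = √(1257 + (⅙)*(4/3)) = √(1257 + 2/9) = √(11315/9) = √11315/3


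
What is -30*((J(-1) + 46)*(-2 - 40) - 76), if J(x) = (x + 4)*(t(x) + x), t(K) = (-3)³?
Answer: -45600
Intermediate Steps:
t(K) = -27
J(x) = (-27 + x)*(4 + x) (J(x) = (x + 4)*(-27 + x) = (4 + x)*(-27 + x) = (-27 + x)*(4 + x))
-30*((J(-1) + 46)*(-2 - 40) - 76) = -30*(((-108 + (-1)² - 23*(-1)) + 46)*(-2 - 40) - 76) = -30*(((-108 + 1 + 23) + 46)*(-42) - 76) = -30*((-84 + 46)*(-42) - 76) = -30*(-38*(-42) - 76) = -30*(1596 - 76) = -30*1520 = -45600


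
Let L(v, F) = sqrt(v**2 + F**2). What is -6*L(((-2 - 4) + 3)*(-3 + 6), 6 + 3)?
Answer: -54*sqrt(2) ≈ -76.368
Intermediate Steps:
L(v, F) = sqrt(F**2 + v**2)
-6*L(((-2 - 4) + 3)*(-3 + 6), 6 + 3) = -6*sqrt((6 + 3)**2 + (((-2 - 4) + 3)*(-3 + 6))**2) = -6*sqrt(9**2 + ((-6 + 3)*3)**2) = -6*sqrt(81 + (-3*3)**2) = -6*sqrt(81 + (-9)**2) = -6*sqrt(81 + 81) = -54*sqrt(2)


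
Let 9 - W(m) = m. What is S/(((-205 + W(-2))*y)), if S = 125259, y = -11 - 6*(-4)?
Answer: -125259/2522 ≈ -49.667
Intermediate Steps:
y = 13 (y = -11 + 24 = 13)
W(m) = 9 - m
S/(((-205 + W(-2))*y)) = 125259/(((-205 + (9 - 1*(-2)))*13)) = 125259/(((-205 + (9 + 2))*13)) = 125259/(((-205 + 11)*13)) = 125259/((-194*13)) = 125259/(-2522) = 125259*(-1/2522) = -125259/2522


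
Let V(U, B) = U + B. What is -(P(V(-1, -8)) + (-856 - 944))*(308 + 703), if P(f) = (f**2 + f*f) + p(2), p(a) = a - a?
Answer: 1656018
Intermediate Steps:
p(a) = 0
V(U, B) = B + U
P(f) = 2*f**2 (P(f) = (f**2 + f*f) + 0 = (f**2 + f**2) + 0 = 2*f**2 + 0 = 2*f**2)
-(P(V(-1, -8)) + (-856 - 944))*(308 + 703) = -(2*(-8 - 1)**2 + (-856 - 944))*(308 + 703) = -(2*(-9)**2 - 1800)*1011 = -(2*81 - 1800)*1011 = -(162 - 1800)*1011 = -(-1638)*1011 = -1*(-1656018) = 1656018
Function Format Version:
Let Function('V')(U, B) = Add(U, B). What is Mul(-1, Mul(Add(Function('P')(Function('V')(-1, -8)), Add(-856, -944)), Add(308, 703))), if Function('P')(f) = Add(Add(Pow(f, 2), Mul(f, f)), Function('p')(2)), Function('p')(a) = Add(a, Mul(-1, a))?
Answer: 1656018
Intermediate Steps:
Function('p')(a) = 0
Function('V')(U, B) = Add(B, U)
Function('P')(f) = Mul(2, Pow(f, 2)) (Function('P')(f) = Add(Add(Pow(f, 2), Mul(f, f)), 0) = Add(Add(Pow(f, 2), Pow(f, 2)), 0) = Add(Mul(2, Pow(f, 2)), 0) = Mul(2, Pow(f, 2)))
Mul(-1, Mul(Add(Function('P')(Function('V')(-1, -8)), Add(-856, -944)), Add(308, 703))) = Mul(-1, Mul(Add(Mul(2, Pow(Add(-8, -1), 2)), Add(-856, -944)), Add(308, 703))) = Mul(-1, Mul(Add(Mul(2, Pow(-9, 2)), -1800), 1011)) = Mul(-1, Mul(Add(Mul(2, 81), -1800), 1011)) = Mul(-1, Mul(Add(162, -1800), 1011)) = Mul(-1, Mul(-1638, 1011)) = Mul(-1, -1656018) = 1656018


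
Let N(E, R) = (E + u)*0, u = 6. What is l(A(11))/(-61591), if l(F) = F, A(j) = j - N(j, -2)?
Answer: -11/61591 ≈ -0.00017860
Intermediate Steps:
N(E, R) = 0 (N(E, R) = (E + 6)*0 = (6 + E)*0 = 0)
A(j) = j (A(j) = j - 1*0 = j + 0 = j)
l(A(11))/(-61591) = 11/(-61591) = 11*(-1/61591) = -11/61591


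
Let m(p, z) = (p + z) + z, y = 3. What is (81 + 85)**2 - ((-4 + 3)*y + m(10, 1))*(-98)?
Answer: 28438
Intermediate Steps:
m(p, z) = p + 2*z
(81 + 85)**2 - ((-4 + 3)*y + m(10, 1))*(-98) = (81 + 85)**2 - ((-4 + 3)*3 + (10 + 2*1))*(-98) = 166**2 - (-1*3 + (10 + 2))*(-98) = 27556 - (-3 + 12)*(-98) = 27556 - 9*(-98) = 27556 - 1*(-882) = 27556 + 882 = 28438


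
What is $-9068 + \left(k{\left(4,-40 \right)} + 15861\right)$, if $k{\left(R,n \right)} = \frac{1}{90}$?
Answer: $\frac{611371}{90} \approx 6793.0$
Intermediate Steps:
$k{\left(R,n \right)} = \frac{1}{90}$
$-9068 + \left(k{\left(4,-40 \right)} + 15861\right) = -9068 + \left(\frac{1}{90} + 15861\right) = -9068 + \frac{1427491}{90} = \frac{611371}{90}$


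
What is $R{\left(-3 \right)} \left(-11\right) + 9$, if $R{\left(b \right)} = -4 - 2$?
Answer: $75$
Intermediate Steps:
$R{\left(b \right)} = -6$ ($R{\left(b \right)} = -4 - 2 = -6$)
$R{\left(-3 \right)} \left(-11\right) + 9 = \left(-6\right) \left(-11\right) + 9 = 66 + 9 = 75$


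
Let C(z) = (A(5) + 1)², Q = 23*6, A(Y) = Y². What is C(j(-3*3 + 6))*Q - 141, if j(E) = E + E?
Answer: 93147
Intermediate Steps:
j(E) = 2*E
Q = 138
C(z) = 676 (C(z) = (5² + 1)² = (25 + 1)² = 26² = 676)
C(j(-3*3 + 6))*Q - 141 = 676*138 - 141 = 93288 - 141 = 93147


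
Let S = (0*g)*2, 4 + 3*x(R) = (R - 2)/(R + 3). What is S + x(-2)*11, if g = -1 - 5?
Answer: -88/3 ≈ -29.333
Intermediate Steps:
x(R) = -4/3 + (-2 + R)/(3*(3 + R)) (x(R) = -4/3 + ((R - 2)/(R + 3))/3 = -4/3 + ((-2 + R)/(3 + R))/3 = -4/3 + (-2 + R)/(3*(3 + R)))
g = -6
S = 0 (S = (0*(-6))*2 = 0*2 = 0)
S + x(-2)*11 = 0 + ((-14/3 - 1*(-2))/(3 - 2))*11 = 0 + ((-14/3 + 2)/1)*11 = 0 + (1*(-8/3))*11 = 0 - 8/3*11 = 0 - 88/3 = -88/3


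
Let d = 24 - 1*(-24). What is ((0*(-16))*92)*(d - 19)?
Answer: 0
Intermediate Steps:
d = 48 (d = 24 + 24 = 48)
((0*(-16))*92)*(d - 19) = ((0*(-16))*92)*(48 - 19) = (0*92)*29 = 0*29 = 0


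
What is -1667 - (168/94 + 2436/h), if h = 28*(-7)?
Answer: -544942/329 ≈ -1656.4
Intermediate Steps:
h = -196
-1667 - (168/94 + 2436/h) = -1667 - (168/94 + 2436/(-196)) = -1667 - (168*(1/94) + 2436*(-1/196)) = -1667 - (84/47 - 87/7) = -1667 - 1*(-3501/329) = -1667 + 3501/329 = -544942/329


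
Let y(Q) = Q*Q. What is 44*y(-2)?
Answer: 176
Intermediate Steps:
y(Q) = Q**2
44*y(-2) = 44*(-2)**2 = 44*4 = 176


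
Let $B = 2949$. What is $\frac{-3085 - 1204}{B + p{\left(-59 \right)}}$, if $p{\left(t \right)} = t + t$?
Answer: $- \frac{4289}{2831} \approx -1.515$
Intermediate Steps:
$p{\left(t \right)} = 2 t$
$\frac{-3085 - 1204}{B + p{\left(-59 \right)}} = \frac{-3085 - 1204}{2949 + 2 \left(-59\right)} = - \frac{4289}{2949 - 118} = - \frac{4289}{2831}$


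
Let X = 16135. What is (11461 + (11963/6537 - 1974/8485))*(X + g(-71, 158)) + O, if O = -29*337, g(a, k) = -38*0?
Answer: 2051584392665377/11093289 ≈ 1.8494e+8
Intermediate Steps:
g(a, k) = 0
O = -9773
(11461 + (11963/6537 - 1974/8485))*(X + g(-71, 158)) + O = (11461 + (11963/6537 - 1974/8485))*(16135 + 0) - 9773 = (11461 + (11963*(1/6537) - 1974*1/8485))*16135 - 9773 = (11461 + (11963/6537 - 1974/8485))*16135 - 9773 = (11461 + 88602017/55466445)*16135 - 9773 = (635789528162/55466445)*16135 - 9773 = 2051692807378774/11093289 - 9773 = 2051584392665377/11093289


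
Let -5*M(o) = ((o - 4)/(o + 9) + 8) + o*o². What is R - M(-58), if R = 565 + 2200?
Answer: -8882609/245 ≈ -36256.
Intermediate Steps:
R = 2765
M(o) = -8/5 - o³/5 - (-4 + o)/(5*(9 + o)) (M(o) = -(((o - 4)/(o + 9) + 8) + o*o²)/5 = -(((-4 + o)/(9 + o) + 8) + o³)/5 = -((8 + (-4 + o)/(9 + o)) + o³)/5 = -(8 + o³ + (-4 + o)/(9 + o))/5 = -8/5 - o³/5 - (-4 + o)/(5*(9 + o)))
R - M(-58) = 2765 - (-68 - 1*(-58)⁴ - 9*(-58) - 9*(-58)³)/(5*(9 - 58)) = 2765 - (-68 - 1*11316496 + 522 - 9*(-195112))/(5*(-49)) = 2765 - (-1)*(-68 - 11316496 + 522 + 1756008)/(5*49) = 2765 - (-1)*(-9560034)/(5*49) = 2765 - 1*9560034/245 = 2765 - 9560034/245 = -8882609/245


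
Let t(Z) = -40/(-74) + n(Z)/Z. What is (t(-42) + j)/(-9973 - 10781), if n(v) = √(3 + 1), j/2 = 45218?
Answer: -70269155/16125858 ≈ -4.3575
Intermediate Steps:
j = 90436 (j = 2*45218 = 90436)
n(v) = 2 (n(v) = √4 = 2)
t(Z) = 20/37 + 2/Z (t(Z) = -40/(-74) + 2/Z = -40*(-1/74) + 2/Z = 20/37 + 2/Z)
(t(-42) + j)/(-9973 - 10781) = ((20/37 + 2/(-42)) + 90436)/(-9973 - 10781) = ((20/37 + 2*(-1/42)) + 90436)/(-20754) = ((20/37 - 1/21) + 90436)*(-1/20754) = (383/777 + 90436)*(-1/20754) = (70269155/777)*(-1/20754) = -70269155/16125858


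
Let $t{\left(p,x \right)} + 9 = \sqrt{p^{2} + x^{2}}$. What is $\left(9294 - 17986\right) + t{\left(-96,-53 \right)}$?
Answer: $-8701 + 5 \sqrt{481} \approx -8591.3$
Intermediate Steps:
$t{\left(p,x \right)} = -9 + \sqrt{p^{2} + x^{2}}$
$\left(9294 - 17986\right) + t{\left(-96,-53 \right)} = \left(9294 - 17986\right) - \left(9 - \sqrt{\left(-96\right)^{2} + \left(-53\right)^{2}}\right) = -8692 - \left(9 - \sqrt{9216 + 2809}\right) = -8692 - \left(9 - \sqrt{12025}\right) = -8692 - \left(9 - 5 \sqrt{481}\right) = -8701 + 5 \sqrt{481}$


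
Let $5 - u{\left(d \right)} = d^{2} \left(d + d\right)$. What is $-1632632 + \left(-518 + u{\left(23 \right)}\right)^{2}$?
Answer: $615740777$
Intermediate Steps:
$u{\left(d \right)} = 5 - 2 d^{3}$ ($u{\left(d \right)} = 5 - d^{2} \left(d + d\right) = 5 - d^{2} \cdot 2 d = 5 - 2 d^{3}$)
$-1632632 + \left(-518 + u{\left(23 \right)}\right)^{2} = -1632632 + \left(-518 + \left(5 - 2 \cdot 23^{3}\right)\right)^{2} = -1632632 + \left(-518 + \left(5 - 24334\right)\right)^{2} = -1632632 + \left(-518 - 24329\right)^{2} = -1632632 + \left(-24847\right)^{2} = -1632632 + 617373409 = 615740777$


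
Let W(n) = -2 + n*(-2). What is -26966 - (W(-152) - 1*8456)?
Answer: -18812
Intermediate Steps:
W(n) = -2 - 2*n
-26966 - (W(-152) - 1*8456) = -26966 - ((-2 - 2*(-152)) - 1*8456) = -26966 - ((-2 + 304) - 8456) = -26966 - (302 - 8456) = -26966 - 1*(-8154) = -26966 + 8154 = -18812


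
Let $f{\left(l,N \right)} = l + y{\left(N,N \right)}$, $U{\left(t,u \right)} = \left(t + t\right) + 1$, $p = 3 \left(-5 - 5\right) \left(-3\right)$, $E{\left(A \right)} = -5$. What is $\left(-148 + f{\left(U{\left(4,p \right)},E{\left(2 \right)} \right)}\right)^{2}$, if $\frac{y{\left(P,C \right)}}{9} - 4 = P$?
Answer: $21904$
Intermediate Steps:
$y{\left(P,C \right)} = 36 + 9 P$
$p = 90$ ($p = 3 \left(-5 - 5\right) \left(-3\right) = 3 \left(-10\right) \left(-3\right) = \left(-30\right) \left(-3\right) = 90$)
$U{\left(t,u \right)} = 1 + 2 t$ ($U{\left(t,u \right)} = 2 t + 1 = 1 + 2 t$)
$f{\left(l,N \right)} = 36 + l + 9 N$ ($f{\left(l,N \right)} = l + \left(36 + 9 N\right) = 36 + l + 9 N$)
$\left(-148 + f{\left(U{\left(4,p \right)},E{\left(2 \right)} \right)}\right)^{2} = \left(-148 + \left(36 + \left(1 + 2 \cdot 4\right) + 9 \left(-5\right)\right)\right)^{2} = \left(-148 + \left(36 + \left(1 + 8\right) - 45\right)\right)^{2} = \left(-148 + \left(36 + 9 - 45\right)\right)^{2} = \left(-148 + 0\right)^{2} = \left(-148\right)^{2} = 21904$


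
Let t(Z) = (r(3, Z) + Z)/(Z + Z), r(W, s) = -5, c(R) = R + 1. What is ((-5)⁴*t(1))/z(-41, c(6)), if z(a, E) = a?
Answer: 1250/41 ≈ 30.488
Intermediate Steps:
c(R) = 1 + R
t(Z) = (-5 + Z)/(2*Z) (t(Z) = (-5 + Z)/(Z + Z) = (-5 + Z)/((2*Z)) = (-5 + Z)*(1/(2*Z)) = (-5 + Z)/(2*Z))
((-5)⁴*t(1))/z(-41, c(6)) = ((-5)⁴*((½)*(-5 + 1)/1))/(-41) = (625*((½)*1*(-4)))*(-1/41) = (625*(-2))*(-1/41) = -1250*(-1/41) = 1250/41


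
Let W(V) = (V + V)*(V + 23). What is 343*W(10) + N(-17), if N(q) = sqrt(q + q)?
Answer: 226380 + I*sqrt(34) ≈ 2.2638e+5 + 5.831*I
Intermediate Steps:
N(q) = sqrt(2)*sqrt(q) (N(q) = sqrt(2*q) = sqrt(2)*sqrt(q))
W(V) = 2*V*(23 + V) (W(V) = (2*V)*(23 + V) = 2*V*(23 + V))
343*W(10) + N(-17) = 343*(2*10*(23 + 10)) + sqrt(2)*sqrt(-17) = 343*(2*10*33) + sqrt(2)*(I*sqrt(17)) = 343*660 + I*sqrt(34) = 226380 + I*sqrt(34)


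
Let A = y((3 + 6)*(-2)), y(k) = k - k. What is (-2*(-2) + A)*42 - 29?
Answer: 139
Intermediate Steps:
y(k) = 0
A = 0
(-2*(-2) + A)*42 - 29 = (-2*(-2) + 0)*42 - 29 = (4 + 0)*42 - 29 = 4*42 - 29 = 168 - 29 = 139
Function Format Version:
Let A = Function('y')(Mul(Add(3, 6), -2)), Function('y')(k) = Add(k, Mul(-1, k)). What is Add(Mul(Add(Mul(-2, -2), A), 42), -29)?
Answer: 139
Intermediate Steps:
Function('y')(k) = 0
A = 0
Add(Mul(Add(Mul(-2, -2), A), 42), -29) = Add(Mul(Add(Mul(-2, -2), 0), 42), -29) = Add(Mul(Add(4, 0), 42), -29) = Add(Mul(4, 42), -29) = Add(168, -29) = 139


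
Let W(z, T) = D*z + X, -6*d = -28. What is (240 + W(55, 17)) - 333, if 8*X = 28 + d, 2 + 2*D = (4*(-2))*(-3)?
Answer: 6193/12 ≈ 516.08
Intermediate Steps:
d = 14/3 (d = -⅙*(-28) = 14/3 ≈ 4.6667)
D = 11 (D = -1 + ((4*(-2))*(-3))/2 = -1 + (-8*(-3))/2 = -1 + (½)*24 = -1 + 12 = 11)
X = 49/12 (X = (28 + 14/3)/8 = (⅛)*(98/3) = 49/12 ≈ 4.0833)
W(z, T) = 49/12 + 11*z (W(z, T) = 11*z + 49/12 = 49/12 + 11*z)
(240 + W(55, 17)) - 333 = (240 + (49/12 + 11*55)) - 333 = (240 + (49/12 + 605)) - 333 = (240 + 7309/12) - 333 = 10189/12 - 333 = 6193/12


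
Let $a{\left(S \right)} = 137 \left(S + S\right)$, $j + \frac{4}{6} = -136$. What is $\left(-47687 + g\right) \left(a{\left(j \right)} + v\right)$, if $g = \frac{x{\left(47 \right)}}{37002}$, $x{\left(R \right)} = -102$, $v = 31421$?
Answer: $\frac{1772062676814}{6167} \approx 2.8735 \cdot 10^{8}$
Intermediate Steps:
$j = - \frac{410}{3}$ ($j = - \frac{2}{3} - 136 = - \frac{410}{3} \approx -136.67$)
$g = - \frac{17}{6167}$ ($g = - \frac{102}{37002} = \left(-102\right) \frac{1}{37002} = - \frac{17}{6167} \approx -0.0027566$)
$a{\left(S \right)} = 274 S$ ($a{\left(S \right)} = 137 \cdot 2 S = 274 S$)
$\left(-47687 + g\right) \left(a{\left(j \right)} + v\right) = \left(-47687 - \frac{17}{6167}\right) \left(274 \left(- \frac{410}{3}\right) + 31421\right) = - \frac{294085746 \left(- \frac{112340}{3} + 31421\right)}{6167} = \left(- \frac{294085746}{6167}\right) \left(- \frac{18077}{3}\right) = \frac{1772062676814}{6167}$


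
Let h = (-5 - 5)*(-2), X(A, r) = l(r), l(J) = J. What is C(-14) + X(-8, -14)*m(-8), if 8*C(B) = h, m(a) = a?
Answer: 229/2 ≈ 114.50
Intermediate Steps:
X(A, r) = r
h = 20 (h = -10*(-2) = 20)
C(B) = 5/2 (C(B) = (⅛)*20 = 5/2)
C(-14) + X(-8, -14)*m(-8) = 5/2 - 14*(-8) = 5/2 + 112 = 229/2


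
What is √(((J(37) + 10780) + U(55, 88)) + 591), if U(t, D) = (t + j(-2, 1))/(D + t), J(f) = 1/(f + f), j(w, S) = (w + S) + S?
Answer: √10523592170/962 ≈ 106.64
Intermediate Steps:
j(w, S) = w + 2*S (j(w, S) = (S + w) + S = w + 2*S)
J(f) = 1/(2*f)
U(t, D) = t/(D + t) (U(t, D) = (t + (-2 + 2*1))/(D + t) = (t + (-2 + 2))/(D + t) = (t + 0)/(D + t) = t/(D + t))
√(((J(37) + 10780) + U(55, 88)) + 591) = √((((½)/37 + 10780) + 55/(88 + 55)) + 591) = √((((½)*(1/37) + 10780) + 55/143) + 591) = √(((1/74 + 10780) + 55*(1/143)) + 591) = √((797721/74 + 5/13) + 591) = √(10370743/962 + 591) = √(10939285/962) = √10523592170/962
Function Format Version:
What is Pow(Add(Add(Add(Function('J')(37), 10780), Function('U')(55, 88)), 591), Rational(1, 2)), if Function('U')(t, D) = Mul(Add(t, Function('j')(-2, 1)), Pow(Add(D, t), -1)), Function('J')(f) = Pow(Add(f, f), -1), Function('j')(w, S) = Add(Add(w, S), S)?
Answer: Mul(Rational(1, 962), Pow(10523592170, Rational(1, 2))) ≈ 106.64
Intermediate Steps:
Function('j')(w, S) = Add(w, Mul(2, S)) (Function('j')(w, S) = Add(Add(S, w), S) = Add(w, Mul(2, S)))
Function('J')(f) = Mul(Rational(1, 2), Pow(f, -1)) (Function('J')(f) = Pow(Mul(2, f), -1) = Mul(Rational(1, 2), Pow(f, -1)))
Function('U')(t, D) = Mul(t, Pow(Add(D, t), -1)) (Function('U')(t, D) = Mul(Add(t, Add(-2, Mul(2, 1))), Pow(Add(D, t), -1)) = Mul(Add(t, Add(-2, 2)), Pow(Add(D, t), -1)) = Mul(Add(t, 0), Pow(Add(D, t), -1)) = Mul(t, Pow(Add(D, t), -1)))
Pow(Add(Add(Add(Function('J')(37), 10780), Function('U')(55, 88)), 591), Rational(1, 2)) = Pow(Add(Add(Add(Mul(Rational(1, 2), Pow(37, -1)), 10780), Mul(55, Pow(Add(88, 55), -1))), 591), Rational(1, 2)) = Pow(Add(Add(Add(Mul(Rational(1, 2), Rational(1, 37)), 10780), Mul(55, Pow(143, -1))), 591), Rational(1, 2)) = Pow(Add(Add(Add(Rational(1, 74), 10780), Mul(55, Rational(1, 143))), 591), Rational(1, 2)) = Pow(Add(Add(Rational(797721, 74), Rational(5, 13)), 591), Rational(1, 2)) = Pow(Add(Rational(10370743, 962), 591), Rational(1, 2)) = Pow(Rational(10939285, 962), Rational(1, 2)) = Mul(Rational(1, 962), Pow(10523592170, Rational(1, 2)))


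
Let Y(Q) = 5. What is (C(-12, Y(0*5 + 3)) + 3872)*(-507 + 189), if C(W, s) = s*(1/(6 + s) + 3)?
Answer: -13598316/11 ≈ -1.2362e+6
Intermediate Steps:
C(W, s) = s*(3 + 1/(6 + s))
(C(-12, Y(0*5 + 3)) + 3872)*(-507 + 189) = (5*(19 + 3*5)/(6 + 5) + 3872)*(-507 + 189) = (5*(19 + 15)/11 + 3872)*(-318) = (5*(1/11)*34 + 3872)*(-318) = (170/11 + 3872)*(-318) = (42762/11)*(-318) = -13598316/11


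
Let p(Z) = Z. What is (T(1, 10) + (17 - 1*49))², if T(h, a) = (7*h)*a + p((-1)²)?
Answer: 1521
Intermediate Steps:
T(h, a) = 1 + 7*a*h (T(h, a) = (7*h)*a + (-1)² = 7*a*h + 1 = 1 + 7*a*h)
(T(1, 10) + (17 - 1*49))² = ((1 + 7*10*1) + (17 - 1*49))² = ((1 + 70) + (17 - 49))² = (71 - 32)² = 39² = 1521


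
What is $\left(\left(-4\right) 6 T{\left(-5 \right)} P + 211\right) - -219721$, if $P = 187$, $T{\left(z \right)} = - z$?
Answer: $197492$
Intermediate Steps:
$\left(\left(-4\right) 6 T{\left(-5 \right)} P + 211\right) - -219721 = \left(\left(-4\right) 6 \left(\left(-1\right) \left(-5\right)\right) 187 + 211\right) - -219721 = \left(\left(-24\right) 5 \cdot 187 + 211\right) + 219721 = \left(\left(-120\right) 187 + 211\right) + 219721 = \left(-22440 + 211\right) + 219721 = -22229 + 219721 = 197492$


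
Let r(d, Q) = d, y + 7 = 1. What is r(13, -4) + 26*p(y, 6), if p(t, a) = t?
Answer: -143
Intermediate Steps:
y = -6 (y = -7 + 1 = -6)
r(13, -4) + 26*p(y, 6) = 13 + 26*(-6) = 13 - 156 = -143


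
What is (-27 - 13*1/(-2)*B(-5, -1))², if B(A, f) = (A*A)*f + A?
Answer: 49284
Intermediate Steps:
B(A, f) = A + f*A² (B(A, f) = A²*f + A = f*A² + A = A + f*A²)
(-27 - 13*1/(-2)*B(-5, -1))² = (-27 - 13*1/(-2)*(-5*(1 - 5*(-1))))² = (-27 - 13*(-½*1)*(-5*(1 + 5)))² = (-27 - (-13)*(-5*6)/2)² = (-27 - (-13)*(-30)/2)² = (-27 - 13*15)² = (-27 - 195)² = (-222)² = 49284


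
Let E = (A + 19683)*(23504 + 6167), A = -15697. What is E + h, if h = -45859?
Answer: 118222747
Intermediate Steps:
E = 118268606 (E = (-15697 + 19683)*(23504 + 6167) = 3986*29671 = 118268606)
E + h = 118268606 - 45859 = 118222747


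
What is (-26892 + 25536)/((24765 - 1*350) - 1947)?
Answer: -339/5617 ≈ -0.060353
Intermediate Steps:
(-26892 + 25536)/((24765 - 1*350) - 1947) = -1356/((24765 - 350) - 1947) = -1356/(24415 - 1947) = -1356/22468 = -1356*1/22468 = -339/5617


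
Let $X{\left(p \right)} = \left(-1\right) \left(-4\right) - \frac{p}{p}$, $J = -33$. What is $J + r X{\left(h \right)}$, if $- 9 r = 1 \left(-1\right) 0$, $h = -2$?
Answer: $-33$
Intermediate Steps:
$r = 0$ ($r = - \frac{1 \left(-1\right) 0}{9} = - \frac{\left(-1\right) 0}{9} = \left(- \frac{1}{9}\right) 0 = 0$)
$X{\left(p \right)} = 3$ ($X{\left(p \right)} = 4 - 1 = 3$)
$J + r X{\left(h \right)} = -33 + 0 \cdot 3 = -33 + 0 = -33$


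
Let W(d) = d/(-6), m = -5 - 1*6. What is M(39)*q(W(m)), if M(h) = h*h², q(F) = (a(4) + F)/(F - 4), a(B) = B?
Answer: -159705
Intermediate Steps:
m = -11 (m = -5 - 6 = -11)
W(d) = -d/6 (W(d) = d*(-⅙) = -d/6)
q(F) = (4 + F)/(-4 + F) (q(F) = (4 + F)/(F - 4) = (4 + F)/(-4 + F))
M(h) = h³
M(39)*q(W(m)) = 39³*((4 - ⅙*(-11))/(-4 - ⅙*(-11))) = 59319*((4 + 11/6)/(-4 + 11/6)) = 59319*((35/6)/(-13/6)) = 59319*(-6/13*35/6) = 59319*(-35/13) = -159705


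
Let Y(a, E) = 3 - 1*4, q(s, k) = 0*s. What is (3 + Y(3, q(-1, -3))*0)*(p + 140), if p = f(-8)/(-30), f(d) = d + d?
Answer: 2108/5 ≈ 421.60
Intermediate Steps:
f(d) = 2*d
q(s, k) = 0
Y(a, E) = -1 (Y(a, E) = 3 - 4 = -1)
p = 8/15 (p = (2*(-8))/(-30) = -16*(-1/30) = 8/15 ≈ 0.53333)
(3 + Y(3, q(-1, -3))*0)*(p + 140) = (3 - 1*0)*(8/15 + 140) = (3 + 0)*(2108/15) = 3*(2108/15) = 2108/5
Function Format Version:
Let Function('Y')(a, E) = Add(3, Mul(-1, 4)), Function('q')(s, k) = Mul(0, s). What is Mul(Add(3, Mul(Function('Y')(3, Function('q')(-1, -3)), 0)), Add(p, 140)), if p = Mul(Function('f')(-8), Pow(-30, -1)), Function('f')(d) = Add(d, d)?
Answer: Rational(2108, 5) ≈ 421.60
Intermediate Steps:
Function('f')(d) = Mul(2, d)
Function('q')(s, k) = 0
Function('Y')(a, E) = -1 (Function('Y')(a, E) = Add(3, -4) = -1)
p = Rational(8, 15) (p = Mul(Mul(2, -8), Pow(-30, -1)) = Mul(-16, Rational(-1, 30)) = Rational(8, 15) ≈ 0.53333)
Mul(Add(3, Mul(Function('Y')(3, Function('q')(-1, -3)), 0)), Add(p, 140)) = Mul(Add(3, Mul(-1, 0)), Add(Rational(8, 15), 140)) = Mul(Add(3, 0), Rational(2108, 15)) = Mul(3, Rational(2108, 15)) = Rational(2108, 5)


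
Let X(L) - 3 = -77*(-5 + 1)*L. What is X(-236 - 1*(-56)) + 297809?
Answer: 242372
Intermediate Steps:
X(L) = 3 + 308*L (X(L) = 3 - 77*(-5 + 1)*L = 3 - (-308)*L = 3 + 308*L)
X(-236 - 1*(-56)) + 297809 = (3 + 308*(-236 - 1*(-56))) + 297809 = (3 + 308*(-236 + 56)) + 297809 = (3 + 308*(-180)) + 297809 = (3 - 55440) + 297809 = -55437 + 297809 = 242372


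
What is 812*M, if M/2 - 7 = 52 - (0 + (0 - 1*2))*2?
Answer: 102312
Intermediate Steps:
M = 126 (M = 14 + 2*(52 - (0 + (0 - 1*2))*2) = 14 + 2*(52 - (0 + (0 - 2))*2) = 14 + 2*(52 - (0 - 2)*2) = 14 + 2*(52 - (-2)*2) = 14 + 2*(52 - 1*(-4)) = 14 + 2*(52 + 4) = 14 + 2*56 = 14 + 112 = 126)
812*M = 812*126 = 102312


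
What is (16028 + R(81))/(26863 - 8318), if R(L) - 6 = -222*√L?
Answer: 14036/18545 ≈ 0.75686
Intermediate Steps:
R(L) = 6 - 222*√L
(16028 + R(81))/(26863 - 8318) = (16028 + (6 - 222*√81))/(26863 - 8318) = (16028 + (6 - 222*9))/18545 = (16028 + (6 - 1998))*(1/18545) = (16028 - 1992)*(1/18545) = 14036*(1/18545) = 14036/18545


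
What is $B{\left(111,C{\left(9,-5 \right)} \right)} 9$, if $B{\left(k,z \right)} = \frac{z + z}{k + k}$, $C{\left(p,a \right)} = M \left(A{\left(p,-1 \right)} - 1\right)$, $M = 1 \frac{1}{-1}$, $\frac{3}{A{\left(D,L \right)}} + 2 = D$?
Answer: $\frac{12}{259} \approx 0.046332$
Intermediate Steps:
$A{\left(D,L \right)} = \frac{3}{-2 + D}$
$M = -1$ ($M = 1 \left(-1\right) = -1$)
$C{\left(p,a \right)} = 1 - \frac{3}{-2 + p}$ ($C{\left(p,a \right)} = - (\frac{3}{-2 + p} - 1) = - (-1 + \frac{3}{-2 + p}) = 1 - \frac{3}{-2 + p}$)
$B{\left(k,z \right)} = \frac{z}{k}$ ($B{\left(k,z \right)} = \frac{2 z}{2 k} = 2 z \frac{1}{2 k} = \frac{z}{k}$)
$B{\left(111,C{\left(9,-5 \right)} \right)} 9 = \frac{\frac{1}{-2 + 9} \left(-5 + 9\right)}{111} \cdot 9 = \frac{1}{7} \cdot 4 \cdot \frac{1}{111} \cdot 9 = \frac{4}{7} \cdot \frac{1}{111} \cdot 9 = \frac{4}{777} \cdot 9 = \frac{12}{259}$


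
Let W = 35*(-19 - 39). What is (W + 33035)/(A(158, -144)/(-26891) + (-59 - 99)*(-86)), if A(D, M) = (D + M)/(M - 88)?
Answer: 19343126556/8477161867 ≈ 2.2818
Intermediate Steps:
A(D, M) = (D + M)/(-88 + M)
W = -2030 (W = 35*(-58) = -2030)
(W + 33035)/(A(158, -144)/(-26891) + (-59 - 99)*(-86)) = (-2030 + 33035)/(((158 - 144)/(-88 - 144))/(-26891) + (-59 - 99)*(-86)) = 31005/((14/(-232))*(-1/26891) - 158*(-86)) = 31005/(-1/232*14*(-1/26891) + 13588) = 31005/(-7/116*(-1/26891) + 13588) = 31005/(7/3119356 + 13588) = 31005/(42385809335/3119356) = 31005*(3119356/42385809335) = 19343126556/8477161867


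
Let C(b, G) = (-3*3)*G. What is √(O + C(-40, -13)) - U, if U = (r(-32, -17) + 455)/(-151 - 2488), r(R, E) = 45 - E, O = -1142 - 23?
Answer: 517/2639 + 2*I*√262 ≈ 0.19591 + 32.373*I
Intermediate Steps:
C(b, G) = -9*G
O = -1165
U = -517/2639 (U = ((45 - 1*(-17)) + 455)/(-151 - 2488) = ((45 + 17) + 455)/(-2639) = (62 + 455)*(-1/2639) = 517*(-1/2639) = -517/2639 ≈ -0.19591)
√(O + C(-40, -13)) - U = √(-1165 - 9*(-13)) - 1*(-517/2639) = √(-1165 + 117) + 517/2639 = √(-1048) + 517/2639 = 2*I*√262 + 517/2639 = 517/2639 + 2*I*√262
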